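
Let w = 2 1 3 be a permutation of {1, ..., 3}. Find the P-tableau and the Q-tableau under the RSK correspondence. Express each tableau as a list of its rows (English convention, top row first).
P = [[1, 3], [2]], Q = [[1, 3], [2]]

Insert each entry of the permutation into P by Schensted row insertion, recording in Q the position of each new cell.

Insert 2: appended to row 1. P = [[2]], Q = [[1]].
Insert 1: 1 bumps 2 from row 1; 2 starts row 2. P = [[1], [2]], Q = [[1], [2]].
Insert 3: appended to row 1. P = [[1, 3], [2]], Q = [[1, 3], [2]].

So P = [[1, 3], [2]], Q = [[1, 3], [2]].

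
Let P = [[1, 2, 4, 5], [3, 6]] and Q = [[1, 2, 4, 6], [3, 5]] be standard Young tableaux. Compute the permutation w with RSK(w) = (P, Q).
Reverse the RSK construction: for i from n down to 1, find the cell of Q containing i, remove the entry at that cell from P, and reverse-bump it up through P; the value ejected from row 1 is w(i).

Step i=6: Q has 6 at row 1, column 4; remove that cell from P, ejecting 5. So w(6) = 5. P is now [[1, 2, 4], [3, 6]].
Step i=5: Q has 5 at row 2, column 2; remove 6 from row 2 of P and reverse-bump: 6 enters row 1 and ejects 4. So w(5) = 4. P is now [[1, 2, 6], [3]].
Step i=4: Q has 4 at row 1, column 3; remove that cell from P, ejecting 6. So w(4) = 6. P is now [[1, 2], [3]].
Step i=3: Q has 3 at row 2, column 1; remove 3 from row 2 of P and reverse-bump: 3 enters row 1 and ejects 2. So w(3) = 2. P is now [[1, 3]].
Step i=2: Q has 2 at row 1, column 2; remove that cell from P, ejecting 3. So w(2) = 3. P is now [[1]].
Step i=1: Q has 1 at row 1, column 1; remove that cell from P, ejecting 1. So w(1) = 1. P is now [].

So w = 1 3 2 6 4 5.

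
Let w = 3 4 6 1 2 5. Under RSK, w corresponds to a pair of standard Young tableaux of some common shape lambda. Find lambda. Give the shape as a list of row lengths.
[3, 3]

Row-insert each entry into an empty tableau.

After inserting 3: P = [[3]].
After inserting 4: P = [[3, 4]].
After inserting 6: P = [[3, 4, 6]].
After inserting 1: P = [[1, 4, 6], [3]].
After inserting 2: P = [[1, 2, 6], [3, 4]].
After inserting 5: P = [[1, 2, 5], [3, 4, 6]].

The final insertion tableau P = [[1, 2, 5], [3, 4, 6]] has shape [3, 3].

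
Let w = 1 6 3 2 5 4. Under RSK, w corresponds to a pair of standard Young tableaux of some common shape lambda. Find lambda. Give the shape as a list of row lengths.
Row-insert each entry into an empty tableau.

After inserting 1: P = [[1]].
After inserting 6: P = [[1, 6]].
After inserting 3: P = [[1, 3], [6]].
After inserting 2: P = [[1, 2], [3], [6]].
After inserting 5: P = [[1, 2, 5], [3], [6]].
After inserting 4: P = [[1, 2, 4], [3, 5], [6]].

The final insertion tableau P = [[1, 2, 4], [3, 5], [6]] has shape [3, 2, 1].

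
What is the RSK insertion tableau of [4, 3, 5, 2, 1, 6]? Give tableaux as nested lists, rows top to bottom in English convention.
P = [[1, 5, 6], [2], [3], [4]]

Insert 4: appended to row 1. P = [[4]].
Insert 3: 3 bumps 4 from row 1; 4 starts row 2. P = [[3], [4]].
Insert 5: appended to row 1. P = [[3, 5], [4]].
Insert 2: 2 bumps 3 from row 1; 3 bumps 4 from row 2; 4 starts row 3. P = [[2, 5], [3], [4]].
Insert 1: 1 bumps 2 from row 1; 2 bumps 3 from row 2; 3 bumps 4 from row 3; 4 starts row 4. P = [[1, 5], [2], [3], [4]].
Insert 6: appended to row 1. P = [[1, 5, 6], [2], [3], [4]].

So P = [[1, 5, 6], [2], [3], [4]].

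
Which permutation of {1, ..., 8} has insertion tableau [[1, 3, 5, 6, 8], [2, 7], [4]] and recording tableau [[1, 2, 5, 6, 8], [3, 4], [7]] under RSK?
4 7 2 3 5 6 1 8

Reverse the RSK construction: for i from n down to 1, find the cell of Q containing i, remove the entry at that cell from P, and reverse-bump it up through P; the value ejected from row 1 is w(i).

Step i=8: Q has 8 at row 1, column 5; remove that cell from P, ejecting 8. So w(8) = 8. P is now [[1, 3, 5, 6], [2, 7], [4]].
Step i=7: Q has 7 at row 3, column 1; remove 4 from row 3 of P and reverse-bump: 4 enters row 2 and ejects 2; 2 enters row 1 and ejects 1. So w(7) = 1. P is now [[2, 3, 5, 6], [4, 7]].
Step i=6: Q has 6 at row 1, column 4; remove that cell from P, ejecting 6. So w(6) = 6. P is now [[2, 3, 5], [4, 7]].
Step i=5: Q has 5 at row 1, column 3; remove that cell from P, ejecting 5. So w(5) = 5. P is now [[2, 3], [4, 7]].
Step i=4: Q has 4 at row 2, column 2; remove 7 from row 2 of P and reverse-bump: 7 enters row 1 and ejects 3. So w(4) = 3. P is now [[2, 7], [4]].
Step i=3: Q has 3 at row 2, column 1; remove 4 from row 2 of P and reverse-bump: 4 enters row 1 and ejects 2. So w(3) = 2. P is now [[4, 7]].
Step i=2: Q has 2 at row 1, column 2; remove that cell from P, ejecting 7. So w(2) = 7. P is now [[4]].
Step i=1: Q has 1 at row 1, column 1; remove that cell from P, ejecting 4. So w(1) = 4. P is now [].

So w = 4 7 2 3 5 6 1 8.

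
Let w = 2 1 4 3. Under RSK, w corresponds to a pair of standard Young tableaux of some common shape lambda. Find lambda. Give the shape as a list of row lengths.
Row-insert each entry into an empty tableau.

After inserting 2: P = [[2]].
After inserting 1: P = [[1], [2]].
After inserting 4: P = [[1, 4], [2]].
After inserting 3: P = [[1, 3], [2, 4]].

The final insertion tableau P = [[1, 3], [2, 4]] has shape [2, 2].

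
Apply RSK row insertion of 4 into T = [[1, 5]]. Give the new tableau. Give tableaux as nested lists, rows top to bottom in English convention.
In row 1, 4 replaces 5 (the leftmost entry greater than 4); 5 is bumped to row 2. 5 starts a new row 2. The new tableau is [[1, 4], [5]].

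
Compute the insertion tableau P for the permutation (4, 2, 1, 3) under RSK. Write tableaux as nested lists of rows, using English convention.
Insert 4: appended to row 1. P = [[4]].
Insert 2: 2 bumps 4 from row 1; 4 starts row 2. P = [[2], [4]].
Insert 1: 1 bumps 2 from row 1; 2 bumps 4 from row 2; 4 starts row 3. P = [[1], [2], [4]].
Insert 3: appended to row 1. P = [[1, 3], [2], [4]].

So P = [[1, 3], [2], [4]].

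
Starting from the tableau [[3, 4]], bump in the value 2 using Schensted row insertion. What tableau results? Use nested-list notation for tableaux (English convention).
In row 1, 2 replaces 3 (the leftmost entry greater than 2); 3 is bumped to row 2. 3 starts a new row 2. The new tableau is [[2, 4], [3]].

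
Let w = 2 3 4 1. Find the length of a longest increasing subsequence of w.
3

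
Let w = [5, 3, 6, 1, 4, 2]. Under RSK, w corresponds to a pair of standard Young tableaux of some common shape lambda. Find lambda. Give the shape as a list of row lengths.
Row-insert each entry into an empty tableau.

After inserting 5: P = [[5]].
After inserting 3: P = [[3], [5]].
After inserting 6: P = [[3, 6], [5]].
After inserting 1: P = [[1, 6], [3], [5]].
After inserting 4: P = [[1, 4], [3, 6], [5]].
After inserting 2: P = [[1, 2], [3, 4], [5, 6]].

The final insertion tableau P = [[1, 2], [3, 4], [5, 6]] has shape [2, 2, 2].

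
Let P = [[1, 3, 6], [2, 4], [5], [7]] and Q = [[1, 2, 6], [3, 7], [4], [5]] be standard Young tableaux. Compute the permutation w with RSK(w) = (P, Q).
Reverse RSK: for i = n, n-1, ..., 1, locate i in Q, remove the corresponding corner cell from P, and reverse-bump its entry up through P; the value ejected from row 1 is w(i).

So w = 2 7 5 4 1 6 3.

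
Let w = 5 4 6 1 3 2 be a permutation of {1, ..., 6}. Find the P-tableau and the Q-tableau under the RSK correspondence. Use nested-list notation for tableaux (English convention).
Insert each entry of the permutation into P by Schensted row insertion, recording in Q the position of each new cell.

Insert 5: appended to row 1. P = [[5]].
Insert 4: 4 bumps 5 from row 1; 5 starts row 2. P = [[4], [5]].
Insert 6: appended to row 1. P = [[4, 6], [5]].
Insert 1: 1 bumps 4 from row 1; 4 bumps 5 from row 2; 5 starts row 3. P = [[1, 6], [4], [5]].
Insert 3: 3 bumps 6 from row 1; 6 appends to row 2. P = [[1, 3], [4, 6], [5]].
Insert 2: 2 bumps 3 from row 1; 3 bumps 4 from row 2; 4 bumps 5 from row 3; 5 starts row 4. P = [[1, 2], [3, 6], [4], [5]].

So P = [[1, 2], [3, 6], [4], [5]], Q = [[1, 3], [2, 5], [4], [6]].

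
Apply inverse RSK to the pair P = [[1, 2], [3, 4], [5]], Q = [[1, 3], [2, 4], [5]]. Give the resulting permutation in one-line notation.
3 1 5 4 2

Reverse the RSK construction: for i from n down to 1, find the cell of Q containing i, remove the entry at that cell from P, and reverse-bump it up through P; the value ejected from row 1 is w(i).

Step i=5: Q has 5 at row 3, column 1; remove 5 from row 3 of P and reverse-bump: 5 enters row 2 and ejects 4; 4 enters row 1 and ejects 2. So w(5) = 2. P is now [[1, 4], [3, 5]].
Step i=4: Q has 4 at row 2, column 2; remove 5 from row 2 of P and reverse-bump: 5 enters row 1 and ejects 4. So w(4) = 4. P is now [[1, 5], [3]].
Step i=3: Q has 3 at row 1, column 2; remove that cell from P, ejecting 5. So w(3) = 5. P is now [[1], [3]].
Step i=2: Q has 2 at row 2, column 1; remove 3 from row 2 of P and reverse-bump: 3 enters row 1 and ejects 1. So w(2) = 1. P is now [[3]].
Step i=1: Q has 1 at row 1, column 1; remove that cell from P, ejecting 3. So w(1) = 3. P is now [].

So w = 3 1 5 4 2.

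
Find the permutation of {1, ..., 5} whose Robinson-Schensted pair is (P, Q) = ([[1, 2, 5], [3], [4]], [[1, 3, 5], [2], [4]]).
Reverse the RSK construction: for i from n down to 1, find the cell of Q containing i, remove the entry at that cell from P, and reverse-bump it up through P; the value ejected from row 1 is w(i).

Step i=5: Q has 5 at row 1, column 3; remove that cell from P, ejecting 5. So w(5) = 5. P is now [[1, 2], [3], [4]].
Step i=4: Q has 4 at row 3, column 1; remove 4 from row 3 of P and reverse-bump: 4 enters row 2 and ejects 3; 3 enters row 1 and ejects 2. So w(4) = 2. P is now [[1, 3], [4]].
Step i=3: Q has 3 at row 1, column 2; remove that cell from P, ejecting 3. So w(3) = 3. P is now [[1], [4]].
Step i=2: Q has 2 at row 2, column 1; remove 4 from row 2 of P and reverse-bump: 4 enters row 1 and ejects 1. So w(2) = 1. P is now [[4]].
Step i=1: Q has 1 at row 1, column 1; remove that cell from P, ejecting 4. So w(1) = 4. P is now [].

So w = 4 1 3 2 5.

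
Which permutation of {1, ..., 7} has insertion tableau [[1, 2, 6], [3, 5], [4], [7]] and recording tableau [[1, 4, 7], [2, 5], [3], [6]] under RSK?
Reverse the RSK construction: for i from n down to 1, find the cell of Q containing i, remove the entry at that cell from P, and reverse-bump it up through P; the value ejected from row 1 is w(i).

Step i=7: Q has 7 at row 1, column 3; remove that cell from P, ejecting 6. So w(7) = 6. P is now [[1, 2], [3, 5], [4], [7]].
Step i=6: Q has 6 at row 4, column 1; remove 7 from row 4 of P and reverse-bump: 7 enters row 3 and ejects 4; 4 enters row 2 and ejects 3; 3 enters row 1 and ejects 2. So w(6) = 2. P is now [[1, 3], [4, 5], [7]].
Step i=5: Q has 5 at row 2, column 2; remove 5 from row 2 of P and reverse-bump: 5 enters row 1 and ejects 3. So w(5) = 3. P is now [[1, 5], [4], [7]].
Step i=4: Q has 4 at row 1, column 2; remove that cell from P, ejecting 5. So w(4) = 5. P is now [[1], [4], [7]].
Step i=3: Q has 3 at row 3, column 1; remove 7 from row 3 of P and reverse-bump: 7 enters row 2 and ejects 4; 4 enters row 1 and ejects 1. So w(3) = 1. P is now [[4], [7]].
Step i=2: Q has 2 at row 2, column 1; remove 7 from row 2 of P and reverse-bump: 7 enters row 1 and ejects 4. So w(2) = 4. P is now [[7]].
Step i=1: Q has 1 at row 1, column 1; remove that cell from P, ejecting 7. So w(1) = 7. P is now [].

So w = 7 4 1 5 3 2 6.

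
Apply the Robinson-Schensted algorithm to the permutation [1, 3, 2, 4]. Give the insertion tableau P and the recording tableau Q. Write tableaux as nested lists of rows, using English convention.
Insert each entry of the permutation into P by Schensted row insertion, recording in Q the position of each new cell.

Insert 1: appended to row 1. P = [[1]].
Insert 3: appended to row 1. P = [[1, 3]].
Insert 2: 2 bumps 3 from row 1; 3 starts row 2. P = [[1, 2], [3]].
Insert 4: appended to row 1. P = [[1, 2, 4], [3]].

So P = [[1, 2, 4], [3]], Q = [[1, 2, 4], [3]].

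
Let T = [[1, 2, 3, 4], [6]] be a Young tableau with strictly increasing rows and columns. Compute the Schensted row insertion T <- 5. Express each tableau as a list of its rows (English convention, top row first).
5 is larger than every entry of row 1, so it is appended to row 1. The new tableau is [[1, 2, 3, 4, 5], [6]].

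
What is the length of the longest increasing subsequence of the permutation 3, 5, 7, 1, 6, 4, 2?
3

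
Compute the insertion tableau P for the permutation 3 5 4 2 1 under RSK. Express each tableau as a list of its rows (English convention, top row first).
P = [[1, 4], [2], [3], [5]]

After inserting 3: P = [[3]].
After inserting 5: P = [[3, 5]].
After inserting 4: P = [[3, 4], [5]].
After inserting 2: P = [[2, 4], [3], [5]].
After inserting 1: P = [[1, 4], [2], [3], [5]].

So P = [[1, 4], [2], [3], [5]].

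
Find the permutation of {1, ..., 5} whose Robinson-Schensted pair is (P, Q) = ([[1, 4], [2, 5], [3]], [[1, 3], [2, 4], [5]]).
3 2 5 4 1

Reverse the RSK construction: for i from n down to 1, find the cell of Q containing i, remove the entry at that cell from P, and reverse-bump it up through P; the value ejected from row 1 is w(i).

Step i=5: Q has 5 at row 3, column 1; remove 3 from row 3 of P and reverse-bump: 3 enters row 2 and ejects 2; 2 enters row 1 and ejects 1. So w(5) = 1. P is now [[2, 4], [3, 5]].
Step i=4: Q has 4 at row 2, column 2; remove 5 from row 2 of P and reverse-bump: 5 enters row 1 and ejects 4. So w(4) = 4. P is now [[2, 5], [3]].
Step i=3: Q has 3 at row 1, column 2; remove that cell from P, ejecting 5. So w(3) = 5. P is now [[2], [3]].
Step i=2: Q has 2 at row 2, column 1; remove 3 from row 2 of P and reverse-bump: 3 enters row 1 and ejects 2. So w(2) = 2. P is now [[3]].
Step i=1: Q has 1 at row 1, column 1; remove that cell from P, ejecting 3. So w(1) = 3. P is now [].

So w = 3 2 5 4 1.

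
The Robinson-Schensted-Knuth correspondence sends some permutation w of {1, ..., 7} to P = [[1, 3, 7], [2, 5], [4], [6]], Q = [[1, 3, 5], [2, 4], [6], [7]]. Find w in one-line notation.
Reverse RSK: for i = n, n-1, ..., 1, locate i in Q, remove the corresponding corner cell from P, and reverse-bump its entry up through P; the value ejected from row 1 is w(i).

So w = 4 2 6 5 7 3 1.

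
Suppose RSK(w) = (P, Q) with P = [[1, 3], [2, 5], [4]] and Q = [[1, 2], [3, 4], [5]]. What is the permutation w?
4 5 2 3 1

Reverse RSK: for i = n, n-1, ..., 1, locate i in Q, remove the corresponding corner cell from P, and reverse-bump its entry up through P; the value ejected from row 1 is w(i).

So w = 4 5 2 3 1.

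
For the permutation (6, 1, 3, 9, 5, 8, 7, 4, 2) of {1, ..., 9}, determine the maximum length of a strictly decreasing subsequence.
5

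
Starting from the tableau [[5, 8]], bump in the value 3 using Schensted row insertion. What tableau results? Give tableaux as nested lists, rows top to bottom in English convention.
[[3, 8], [5]]

In row 1, 3 replaces 5 (the leftmost entry greater than 3); 5 is bumped to row 2. 5 starts a new row 2. The new tableau is [[3, 8], [5]].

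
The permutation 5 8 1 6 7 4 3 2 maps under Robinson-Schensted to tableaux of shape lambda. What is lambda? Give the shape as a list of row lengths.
Row-insert each entry into an empty tableau.

After inserting 5: P = [[5]].
After inserting 8: P = [[5, 8]].
After inserting 1: P = [[1, 8], [5]].
After inserting 6: P = [[1, 6], [5, 8]].
After inserting 7: P = [[1, 6, 7], [5, 8]].
After inserting 4: P = [[1, 4, 7], [5, 6], [8]].
After inserting 3: P = [[1, 3, 7], [4, 6], [5], [8]].
After inserting 2: P = [[1, 2, 7], [3, 6], [4], [5], [8]].

The final insertion tableau P = [[1, 2, 7], [3, 6], [4], [5], [8]] has shape [3, 2, 1, 1, 1].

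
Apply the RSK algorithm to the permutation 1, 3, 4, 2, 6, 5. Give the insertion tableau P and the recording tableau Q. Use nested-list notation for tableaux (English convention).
P = [[1, 2, 4, 5], [3, 6]], Q = [[1, 2, 3, 5], [4, 6]]

Insert each entry of the permutation into P by Schensted row insertion, recording in Q the position of each new cell.

Insert 1: appended to row 1. P = [[1]].
Insert 3: appended to row 1. P = [[1, 3]].
Insert 4: appended to row 1. P = [[1, 3, 4]].
Insert 2: 2 bumps 3 from row 1; 3 starts row 2. P = [[1, 2, 4], [3]].
Insert 6: appended to row 1. P = [[1, 2, 4, 6], [3]].
Insert 5: 5 bumps 6 from row 1; 6 appends to row 2. P = [[1, 2, 4, 5], [3, 6]].

So P = [[1, 2, 4, 5], [3, 6]], Q = [[1, 2, 3, 5], [4, 6]].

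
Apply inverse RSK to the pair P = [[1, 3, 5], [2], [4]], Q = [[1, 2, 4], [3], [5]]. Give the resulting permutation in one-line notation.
Reverse the RSK construction: for i from n down to 1, find the cell of Q containing i, remove the entry at that cell from P, and reverse-bump it up through P; the value ejected from row 1 is w(i).

Step i=5: Q has 5 at row 3, column 1; remove 4 from row 3 of P and reverse-bump: 4 enters row 2 and ejects 2; 2 enters row 1 and ejects 1. So w(5) = 1. P is now [[2, 3, 5], [4]].
Step i=4: Q has 4 at row 1, column 3; remove that cell from P, ejecting 5. So w(4) = 5. P is now [[2, 3], [4]].
Step i=3: Q has 3 at row 2, column 1; remove 4 from row 2 of P and reverse-bump: 4 enters row 1 and ejects 3. So w(3) = 3. P is now [[2, 4]].
Step i=2: Q has 2 at row 1, column 2; remove that cell from P, ejecting 4. So w(2) = 4. P is now [[2]].
Step i=1: Q has 1 at row 1, column 1; remove that cell from P, ejecting 2. So w(1) = 2. P is now [].

So w = 2 4 3 5 1.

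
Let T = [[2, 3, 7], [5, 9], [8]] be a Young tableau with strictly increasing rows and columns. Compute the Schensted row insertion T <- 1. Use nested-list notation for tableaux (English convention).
In row 1, 1 replaces 2 (the leftmost entry greater than 1); 2 is bumped to row 2. In row 2, 2 replaces 5 (the leftmost entry greater than 2); 5 is bumped to row 3. In row 3, 5 replaces 8 (the leftmost entry greater than 5); 8 is bumped to row 4. 8 starts a new row 4. The new tableau is [[1, 3, 7], [2, 9], [5], [8]].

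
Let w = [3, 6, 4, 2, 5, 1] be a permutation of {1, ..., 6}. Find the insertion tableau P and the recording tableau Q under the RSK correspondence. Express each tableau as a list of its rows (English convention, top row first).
Insert each entry of the permutation into P by Schensted row insertion, recording in Q the position of each new cell.

After inserting 3: P = [[3]].
After inserting 6: P = [[3, 6]].
After inserting 4: P = [[3, 4], [6]].
After inserting 2: P = [[2, 4], [3], [6]].
After inserting 5: P = [[2, 4, 5], [3], [6]].
After inserting 1: P = [[1, 4, 5], [2], [3], [6]].

So P = [[1, 4, 5], [2], [3], [6]], Q = [[1, 2, 5], [3], [4], [6]].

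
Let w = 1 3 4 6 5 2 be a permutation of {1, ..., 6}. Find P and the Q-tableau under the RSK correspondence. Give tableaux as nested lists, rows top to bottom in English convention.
P = [[1, 2, 4, 5], [3], [6]], Q = [[1, 2, 3, 4], [5], [6]]

Insert each entry of the permutation into P by Schensted row insertion, recording in Q the position of each new cell.

After inserting 1: P = [[1]].
After inserting 3: P = [[1, 3]].
After inserting 4: P = [[1, 3, 4]].
After inserting 6: P = [[1, 3, 4, 6]].
After inserting 5: P = [[1, 3, 4, 5], [6]].
After inserting 2: P = [[1, 2, 4, 5], [3], [6]].

So P = [[1, 2, 4, 5], [3], [6]], Q = [[1, 2, 3, 4], [5], [6]].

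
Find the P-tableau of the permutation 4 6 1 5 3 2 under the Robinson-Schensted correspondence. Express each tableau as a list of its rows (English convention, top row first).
Insert 4: appended to row 1. P = [[4]].
Insert 6: appended to row 1. P = [[4, 6]].
Insert 1: 1 bumps 4 from row 1; 4 starts row 2. P = [[1, 6], [4]].
Insert 5: 5 bumps 6 from row 1; 6 appends to row 2. P = [[1, 5], [4, 6]].
Insert 3: 3 bumps 5 from row 1; 5 bumps 6 from row 2; 6 starts row 3. P = [[1, 3], [4, 5], [6]].
Insert 2: 2 bumps 3 from row 1; 3 bumps 4 from row 2; 4 bumps 6 from row 3; 6 starts row 4. P = [[1, 2], [3, 5], [4], [6]].

So P = [[1, 2], [3, 5], [4], [6]].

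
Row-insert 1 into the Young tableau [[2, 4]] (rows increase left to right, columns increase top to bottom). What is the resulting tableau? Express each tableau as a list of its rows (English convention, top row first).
[[1, 4], [2]]

In row 1, 1 replaces 2 (the leftmost entry greater than 1); 2 is bumped to row 2. 2 starts a new row 2. The new tableau is [[1, 4], [2]].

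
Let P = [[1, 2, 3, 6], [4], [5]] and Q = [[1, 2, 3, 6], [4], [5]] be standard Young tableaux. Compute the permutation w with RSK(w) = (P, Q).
1 2 5 4 3 6

Reverse the RSK construction: for i from n down to 1, find the cell of Q containing i, remove the entry at that cell from P, and reverse-bump it up through P; the value ejected from row 1 is w(i).

Step i=6: Q has 6 at row 1, column 4; remove that cell from P, ejecting 6. So w(6) = 6. P is now [[1, 2, 3], [4], [5]].
Step i=5: Q has 5 at row 3, column 1; remove 5 from row 3 of P and reverse-bump: 5 enters row 2 and ejects 4; 4 enters row 1 and ejects 3. So w(5) = 3. P is now [[1, 2, 4], [5]].
Step i=4: Q has 4 at row 2, column 1; remove 5 from row 2 of P and reverse-bump: 5 enters row 1 and ejects 4. So w(4) = 4. P is now [[1, 2, 5]].
Step i=3: Q has 3 at row 1, column 3; remove that cell from P, ejecting 5. So w(3) = 5. P is now [[1, 2]].
Step i=2: Q has 2 at row 1, column 2; remove that cell from P, ejecting 2. So w(2) = 2. P is now [[1]].
Step i=1: Q has 1 at row 1, column 1; remove that cell from P, ejecting 1. So w(1) = 1. P is now [].

So w = 1 2 5 4 3 6.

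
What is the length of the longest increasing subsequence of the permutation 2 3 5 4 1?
3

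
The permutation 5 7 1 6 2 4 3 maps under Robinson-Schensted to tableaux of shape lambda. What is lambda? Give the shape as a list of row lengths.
Row-insert each entry into an empty tableau.

After inserting 5: P = [[5]].
After inserting 7: P = [[5, 7]].
After inserting 1: P = [[1, 7], [5]].
After inserting 6: P = [[1, 6], [5, 7]].
After inserting 2: P = [[1, 2], [5, 6], [7]].
After inserting 4: P = [[1, 2, 4], [5, 6], [7]].
After inserting 3: P = [[1, 2, 3], [4, 6], [5], [7]].

The final insertion tableau P = [[1, 2, 3], [4, 6], [5], [7]] has shape [3, 2, 1, 1].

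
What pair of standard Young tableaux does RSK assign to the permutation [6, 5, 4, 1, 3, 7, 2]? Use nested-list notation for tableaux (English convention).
P = [[1, 2, 7], [3], [4], [5], [6]], Q = [[1, 5, 6], [2], [3], [4], [7]]

Insert each entry of the permutation into P by Schensted row insertion, recording in Q the position of each new cell.

After inserting 6: P = [[6]].
After inserting 5: P = [[5], [6]].
After inserting 4: P = [[4], [5], [6]].
After inserting 1: P = [[1], [4], [5], [6]].
After inserting 3: P = [[1, 3], [4], [5], [6]].
After inserting 7: P = [[1, 3, 7], [4], [5], [6]].
After inserting 2: P = [[1, 2, 7], [3], [4], [5], [6]].

So P = [[1, 2, 7], [3], [4], [5], [6]], Q = [[1, 5, 6], [2], [3], [4], [7]].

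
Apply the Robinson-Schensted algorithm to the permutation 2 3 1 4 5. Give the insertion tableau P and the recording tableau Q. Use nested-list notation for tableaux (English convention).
Insert each entry of the permutation into P by Schensted row insertion, recording in Q the position of each new cell.

Insert 2: appended to row 1. P = [[2]], Q = [[1]].
Insert 3: appended to row 1. P = [[2, 3]], Q = [[1, 2]].
Insert 1: 1 bumps 2 from row 1; 2 starts row 2. P = [[1, 3], [2]], Q = [[1, 2], [3]].
Insert 4: appended to row 1. P = [[1, 3, 4], [2]], Q = [[1, 2, 4], [3]].
Insert 5: appended to row 1. P = [[1, 3, 4, 5], [2]], Q = [[1, 2, 4, 5], [3]].

So P = [[1, 3, 4, 5], [2]], Q = [[1, 2, 4, 5], [3]].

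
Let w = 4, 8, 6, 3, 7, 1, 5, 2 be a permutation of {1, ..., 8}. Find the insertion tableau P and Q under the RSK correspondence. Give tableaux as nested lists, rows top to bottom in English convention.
Insert each entry of the permutation into P by Schensted row insertion, recording in Q the position of each new cell.

Insert 4: appended to row 1. P = [[4]].
Insert 8: appended to row 1. P = [[4, 8]].
Insert 6: 6 bumps 8 from row 1; 8 starts row 2. P = [[4, 6], [8]].
Insert 3: 3 bumps 4 from row 1; 4 bumps 8 from row 2; 8 starts row 3. P = [[3, 6], [4], [8]].
Insert 7: appended to row 1. P = [[3, 6, 7], [4], [8]].
Insert 1: 1 bumps 3 from row 1; 3 bumps 4 from row 2; 4 bumps 8 from row 3; 8 starts row 4. P = [[1, 6, 7], [3], [4], [8]].
Insert 5: 5 bumps 6 from row 1; 6 appends to row 2. P = [[1, 5, 7], [3, 6], [4], [8]].
Insert 2: 2 bumps 5 from row 1; 5 bumps 6 from row 2; 6 appends to row 3. P = [[1, 2, 7], [3, 5], [4, 6], [8]].

So P = [[1, 2, 7], [3, 5], [4, 6], [8]], Q = [[1, 2, 5], [3, 7], [4, 8], [6]].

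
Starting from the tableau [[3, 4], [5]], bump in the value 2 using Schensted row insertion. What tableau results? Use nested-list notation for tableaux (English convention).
In row 1, 2 replaces 3 (the leftmost entry greater than 2); 3 is bumped to row 2. In row 2, 3 replaces 5 (the leftmost entry greater than 3); 5 is bumped to row 3. 5 starts a new row 3. The new tableau is [[2, 4], [3], [5]].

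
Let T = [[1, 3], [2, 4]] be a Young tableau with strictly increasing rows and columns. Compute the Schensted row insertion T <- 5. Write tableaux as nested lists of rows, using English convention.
[[1, 3, 5], [2, 4]]

5 is larger than every entry of row 1, so it is appended to row 1. The new tableau is [[1, 3, 5], [2, 4]].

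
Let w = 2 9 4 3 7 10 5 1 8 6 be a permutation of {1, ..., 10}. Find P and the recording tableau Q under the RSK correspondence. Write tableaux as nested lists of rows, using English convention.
P = [[1, 3, 5, 6], [2, 7, 8], [4, 10], [9]], Q = [[1, 2, 5, 6], [3, 7, 9], [4, 10], [8]]

Insert each entry of the permutation into P by Schensted row insertion, recording in Q the position of each new cell.

Insert 2: appended to row 1. P = [[2]], Q = [[1]].
Insert 9: appended to row 1. P = [[2, 9]], Q = [[1, 2]].
Insert 4: 4 bumps 9 from row 1; 9 starts row 2. P = [[2, 4], [9]], Q = [[1, 2], [3]].
Insert 3: 3 bumps 4 from row 1; 4 bumps 9 from row 2; 9 starts row 3. P = [[2, 3], [4], [9]], Q = [[1, 2], [3], [4]].
Insert 7: appended to row 1. P = [[2, 3, 7], [4], [9]], Q = [[1, 2, 5], [3], [4]].
Insert 10: appended to row 1. P = [[2, 3, 7, 10], [4], [9]], Q = [[1, 2, 5, 6], [3], [4]].
Insert 5: 5 bumps 7 from row 1; 7 appends to row 2. P = [[2, 3, 5, 10], [4, 7], [9]], Q = [[1, 2, 5, 6], [3, 7], [4]].
Insert 1: 1 bumps 2 from row 1; 2 bumps 4 from row 2; 4 bumps 9 from row 3; 9 starts row 4. P = [[1, 3, 5, 10], [2, 7], [4], [9]], Q = [[1, 2, 5, 6], [3, 7], [4], [8]].
Insert 8: 8 bumps 10 from row 1; 10 appends to row 2. P = [[1, 3, 5, 8], [2, 7, 10], [4], [9]], Q = [[1, 2, 5, 6], [3, 7, 9], [4], [8]].
Insert 6: 6 bumps 8 from row 1; 8 bumps 10 from row 2; 10 appends to row 3. P = [[1, 3, 5, 6], [2, 7, 8], [4, 10], [9]], Q = [[1, 2, 5, 6], [3, 7, 9], [4, 10], [8]].

So P = [[1, 3, 5, 6], [2, 7, 8], [4, 10], [9]], Q = [[1, 2, 5, 6], [3, 7, 9], [4, 10], [8]].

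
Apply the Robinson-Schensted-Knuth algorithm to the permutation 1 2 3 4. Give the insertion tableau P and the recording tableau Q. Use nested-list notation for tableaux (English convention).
Insert each entry of the permutation into P by Schensted row insertion, recording in Q the position of each new cell.

Insert 1: appended to row 1. P = [[1]].
Insert 2: appended to row 1. P = [[1, 2]].
Insert 3: appended to row 1. P = [[1, 2, 3]].
Insert 4: appended to row 1. P = [[1, 2, 3, 4]].

So P = [[1, 2, 3, 4]], Q = [[1, 2, 3, 4]].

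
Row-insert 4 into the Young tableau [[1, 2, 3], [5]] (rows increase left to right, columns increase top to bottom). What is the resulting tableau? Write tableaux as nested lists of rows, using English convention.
[[1, 2, 3, 4], [5]]

4 is larger than every entry of row 1, so it is appended to row 1. The new tableau is [[1, 2, 3, 4], [5]].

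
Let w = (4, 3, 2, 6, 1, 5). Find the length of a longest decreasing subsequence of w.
4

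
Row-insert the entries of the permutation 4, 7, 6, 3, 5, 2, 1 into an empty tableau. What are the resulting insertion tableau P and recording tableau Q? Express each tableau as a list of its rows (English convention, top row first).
P = [[1, 5], [2, 6], [3], [4], [7]], Q = [[1, 2], [3, 5], [4], [6], [7]]

Insert each entry of the permutation into P by Schensted row insertion, recording in Q the position of each new cell.

Insert 4: appended to row 1. P = [[4]].
Insert 7: appended to row 1. P = [[4, 7]].
Insert 6: 6 bumps 7 from row 1; 7 starts row 2. P = [[4, 6], [7]].
Insert 3: 3 bumps 4 from row 1; 4 bumps 7 from row 2; 7 starts row 3. P = [[3, 6], [4], [7]].
Insert 5: 5 bumps 6 from row 1; 6 appends to row 2. P = [[3, 5], [4, 6], [7]].
Insert 2: 2 bumps 3 from row 1; 3 bumps 4 from row 2; 4 bumps 7 from row 3; 7 starts row 4. P = [[2, 5], [3, 6], [4], [7]].
Insert 1: 1 bumps 2 from row 1; 2 bumps 3 from row 2; 3 bumps 4 from row 3; 4 bumps 7 from row 4; 7 starts row 5. P = [[1, 5], [2, 6], [3], [4], [7]].

So P = [[1, 5], [2, 6], [3], [4], [7]], Q = [[1, 2], [3, 5], [4], [6], [7]].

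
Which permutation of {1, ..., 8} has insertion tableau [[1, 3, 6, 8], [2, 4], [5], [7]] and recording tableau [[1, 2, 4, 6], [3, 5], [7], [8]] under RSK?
2 5 1 7 6 8 4 3

Reverse RSK: for i = n, n-1, ..., 1, locate i in Q, remove the corresponding corner cell from P, and reverse-bump its entry up through P; the value ejected from row 1 is w(i).

So w = 2 5 1 7 6 8 4 3.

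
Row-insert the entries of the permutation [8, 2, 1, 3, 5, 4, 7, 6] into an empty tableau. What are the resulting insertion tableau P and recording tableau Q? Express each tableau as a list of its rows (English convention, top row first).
P = [[1, 3, 4, 6], [2, 5, 7], [8]], Q = [[1, 4, 5, 7], [2, 6, 8], [3]]

Insert each entry of the permutation into P by Schensted row insertion, recording in Q the position of each new cell.

After inserting 8: P = [[8]].
After inserting 2: P = [[2], [8]].
After inserting 1: P = [[1], [2], [8]].
After inserting 3: P = [[1, 3], [2], [8]].
After inserting 5: P = [[1, 3, 5], [2], [8]].
After inserting 4: P = [[1, 3, 4], [2, 5], [8]].
After inserting 7: P = [[1, 3, 4, 7], [2, 5], [8]].
After inserting 6: P = [[1, 3, 4, 6], [2, 5, 7], [8]].

So P = [[1, 3, 4, 6], [2, 5, 7], [8]], Q = [[1, 4, 5, 7], [2, 6, 8], [3]].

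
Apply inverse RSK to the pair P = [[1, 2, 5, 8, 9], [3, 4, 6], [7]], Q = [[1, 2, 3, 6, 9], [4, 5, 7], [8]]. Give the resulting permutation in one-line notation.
3 4 7 1 2 8 6 5 9

Reverse the RSK construction: for i from n down to 1, find the cell of Q containing i, remove the entry at that cell from P, and reverse-bump it up through P; the value ejected from row 1 is w(i).

Step i=9: Q has 9 at row 1, column 5; remove that cell from P, ejecting 9. So w(9) = 9. P is now [[1, 2, 5, 8], [3, 4, 6], [7]].
Step i=8: Q has 8 at row 3, column 1; remove 7 from row 3 of P and reverse-bump: 7 enters row 2 and ejects 6; 6 enters row 1 and ejects 5. So w(8) = 5. P is now [[1, 2, 6, 8], [3, 4, 7]].
Step i=7: Q has 7 at row 2, column 3; remove 7 from row 2 of P and reverse-bump: 7 enters row 1 and ejects 6. So w(7) = 6. P is now [[1, 2, 7, 8], [3, 4]].
Step i=6: Q has 6 at row 1, column 4; remove that cell from P, ejecting 8. So w(6) = 8. P is now [[1, 2, 7], [3, 4]].
Step i=5: Q has 5 at row 2, column 2; remove 4 from row 2 of P and reverse-bump: 4 enters row 1 and ejects 2. So w(5) = 2. P is now [[1, 4, 7], [3]].
Step i=4: Q has 4 at row 2, column 1; remove 3 from row 2 of P and reverse-bump: 3 enters row 1 and ejects 1. So w(4) = 1. P is now [[3, 4, 7]].
Step i=3: Q has 3 at row 1, column 3; remove that cell from P, ejecting 7. So w(3) = 7. P is now [[3, 4]].
Step i=2: Q has 2 at row 1, column 2; remove that cell from P, ejecting 4. So w(2) = 4. P is now [[3]].
Step i=1: Q has 1 at row 1, column 1; remove that cell from P, ejecting 3. So w(1) = 3. P is now [].

So w = 3 4 7 1 2 8 6 5 9.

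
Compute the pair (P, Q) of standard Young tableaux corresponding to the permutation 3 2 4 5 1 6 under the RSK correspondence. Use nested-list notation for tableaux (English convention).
Insert each entry of the permutation into P by Schensted row insertion, recording in Q the position of each new cell.

Insert 3: appended to row 1. P = [[3]].
Insert 2: 2 bumps 3 from row 1; 3 starts row 2. P = [[2], [3]].
Insert 4: appended to row 1. P = [[2, 4], [3]].
Insert 5: appended to row 1. P = [[2, 4, 5], [3]].
Insert 1: 1 bumps 2 from row 1; 2 bumps 3 from row 2; 3 starts row 3. P = [[1, 4, 5], [2], [3]].
Insert 6: appended to row 1. P = [[1, 4, 5, 6], [2], [3]].

So P = [[1, 4, 5, 6], [2], [3]], Q = [[1, 3, 4, 6], [2], [5]].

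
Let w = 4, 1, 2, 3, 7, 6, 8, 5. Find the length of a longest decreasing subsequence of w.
3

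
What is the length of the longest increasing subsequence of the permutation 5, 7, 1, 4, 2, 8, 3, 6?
4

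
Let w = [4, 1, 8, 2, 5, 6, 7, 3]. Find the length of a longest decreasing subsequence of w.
3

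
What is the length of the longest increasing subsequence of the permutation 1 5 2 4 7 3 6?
4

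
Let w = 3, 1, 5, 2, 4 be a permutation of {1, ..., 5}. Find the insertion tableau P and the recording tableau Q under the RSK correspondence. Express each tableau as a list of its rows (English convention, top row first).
P = [[1, 2, 4], [3, 5]], Q = [[1, 3, 5], [2, 4]]

Insert each entry of the permutation into P by Schensted row insertion, recording in Q the position of each new cell.

After inserting 3: P = [[3]].
After inserting 1: P = [[1], [3]].
After inserting 5: P = [[1, 5], [3]].
After inserting 2: P = [[1, 2], [3, 5]].
After inserting 4: P = [[1, 2, 4], [3, 5]].

So P = [[1, 2, 4], [3, 5]], Q = [[1, 3, 5], [2, 4]].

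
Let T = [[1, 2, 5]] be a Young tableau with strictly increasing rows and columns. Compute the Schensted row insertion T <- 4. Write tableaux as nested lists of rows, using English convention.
In row 1, 4 replaces 5 (the leftmost entry greater than 4); 5 is bumped to row 2. 5 starts a new row 2. The new tableau is [[1, 2, 4], [5]].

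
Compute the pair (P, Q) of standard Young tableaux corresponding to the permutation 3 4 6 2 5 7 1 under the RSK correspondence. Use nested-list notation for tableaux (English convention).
Insert each entry of the permutation into P by Schensted row insertion, recording in Q the position of each new cell.

After inserting 3: P = [[3]].
After inserting 4: P = [[3, 4]].
After inserting 6: P = [[3, 4, 6]].
After inserting 2: P = [[2, 4, 6], [3]].
After inserting 5: P = [[2, 4, 5], [3, 6]].
After inserting 7: P = [[2, 4, 5, 7], [3, 6]].
After inserting 1: P = [[1, 4, 5, 7], [2, 6], [3]].

So P = [[1, 4, 5, 7], [2, 6], [3]], Q = [[1, 2, 3, 6], [4, 5], [7]].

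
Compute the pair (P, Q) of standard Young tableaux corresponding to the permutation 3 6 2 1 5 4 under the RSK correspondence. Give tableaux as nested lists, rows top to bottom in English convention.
Insert each entry of the permutation into P by Schensted row insertion, recording in Q the position of each new cell.

Insert 3: appended to row 1. P = [[3]].
Insert 6: appended to row 1. P = [[3, 6]].
Insert 2: 2 bumps 3 from row 1; 3 starts row 2. P = [[2, 6], [3]].
Insert 1: 1 bumps 2 from row 1; 2 bumps 3 from row 2; 3 starts row 3. P = [[1, 6], [2], [3]].
Insert 5: 5 bumps 6 from row 1; 6 appends to row 2. P = [[1, 5], [2, 6], [3]].
Insert 4: 4 bumps 5 from row 1; 5 bumps 6 from row 2; 6 appends to row 3. P = [[1, 4], [2, 5], [3, 6]].

So P = [[1, 4], [2, 5], [3, 6]], Q = [[1, 2], [3, 5], [4, 6]].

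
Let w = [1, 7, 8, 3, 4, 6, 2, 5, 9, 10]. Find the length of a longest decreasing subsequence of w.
3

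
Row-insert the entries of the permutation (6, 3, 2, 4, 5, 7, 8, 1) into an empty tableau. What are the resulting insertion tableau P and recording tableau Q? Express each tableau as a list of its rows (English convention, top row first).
P = [[1, 4, 5, 7, 8], [2], [3], [6]], Q = [[1, 4, 5, 6, 7], [2], [3], [8]]

Insert each entry of the permutation into P by Schensted row insertion, recording in Q the position of each new cell.

Insert 6: appended to row 1. P = [[6]].
Insert 3: 3 bumps 6 from row 1; 6 starts row 2. P = [[3], [6]].
Insert 2: 2 bumps 3 from row 1; 3 bumps 6 from row 2; 6 starts row 3. P = [[2], [3], [6]].
Insert 4: appended to row 1. P = [[2, 4], [3], [6]].
Insert 5: appended to row 1. P = [[2, 4, 5], [3], [6]].
Insert 7: appended to row 1. P = [[2, 4, 5, 7], [3], [6]].
Insert 8: appended to row 1. P = [[2, 4, 5, 7, 8], [3], [6]].
Insert 1: 1 bumps 2 from row 1; 2 bumps 3 from row 2; 3 bumps 6 from row 3; 6 starts row 4. P = [[1, 4, 5, 7, 8], [2], [3], [6]].

So P = [[1, 4, 5, 7, 8], [2], [3], [6]], Q = [[1, 4, 5, 6, 7], [2], [3], [8]].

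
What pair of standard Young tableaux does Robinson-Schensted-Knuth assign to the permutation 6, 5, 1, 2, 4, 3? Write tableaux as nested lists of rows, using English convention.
Insert each entry of the permutation into P by Schensted row insertion, recording in Q the position of each new cell.

Insert 6: appended to row 1. P = [[6]].
Insert 5: 5 bumps 6 from row 1; 6 starts row 2. P = [[5], [6]].
Insert 1: 1 bumps 5 from row 1; 5 bumps 6 from row 2; 6 starts row 3. P = [[1], [5], [6]].
Insert 2: appended to row 1. P = [[1, 2], [5], [6]].
Insert 4: appended to row 1. P = [[1, 2, 4], [5], [6]].
Insert 3: 3 bumps 4 from row 1; 4 bumps 5 from row 2; 5 bumps 6 from row 3; 6 starts row 4. P = [[1, 2, 3], [4], [5], [6]].

So P = [[1, 2, 3], [4], [5], [6]], Q = [[1, 4, 5], [2], [3], [6]].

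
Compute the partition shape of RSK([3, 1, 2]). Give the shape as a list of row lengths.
[2, 1]

RSK row insertion gives P = [[1, 2], [3]], which has shape [2, 1].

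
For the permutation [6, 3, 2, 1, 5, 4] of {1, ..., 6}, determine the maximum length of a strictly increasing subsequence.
2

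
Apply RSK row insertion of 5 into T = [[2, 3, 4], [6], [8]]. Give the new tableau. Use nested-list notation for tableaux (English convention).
[[2, 3, 4, 5], [6], [8]]

5 is larger than every entry of row 1, so it is appended to row 1. The new tableau is [[2, 3, 4, 5], [6], [8]].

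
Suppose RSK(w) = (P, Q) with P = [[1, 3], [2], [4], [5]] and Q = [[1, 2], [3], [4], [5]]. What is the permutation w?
Reverse RSK: for i = n, n-1, ..., 1, locate i in Q, remove the corresponding corner cell from P, and reverse-bump its entry up through P; the value ejected from row 1 is w(i).

So w = 2 5 4 3 1.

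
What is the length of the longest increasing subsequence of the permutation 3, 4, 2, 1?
2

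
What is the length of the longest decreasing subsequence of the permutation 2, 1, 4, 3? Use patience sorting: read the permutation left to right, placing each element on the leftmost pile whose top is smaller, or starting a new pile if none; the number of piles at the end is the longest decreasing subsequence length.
2: new pile. tops = [2]
1: new pile. tops = [2, 1]
4: onto pile 1 (replacing 2). tops = [4, 1]
3: onto pile 2 (replacing 1). tops = [4, 3]

2 piles, so the longest decreasing subsequence has length 2.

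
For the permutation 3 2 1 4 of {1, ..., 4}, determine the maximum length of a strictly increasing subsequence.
2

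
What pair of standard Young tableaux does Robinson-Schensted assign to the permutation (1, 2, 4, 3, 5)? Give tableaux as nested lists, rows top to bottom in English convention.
P = [[1, 2, 3, 5], [4]], Q = [[1, 2, 3, 5], [4]]

Insert each entry of the permutation into P by Schensted row insertion, recording in Q the position of each new cell.

Insert 1: appended to row 1. P = [[1]], Q = [[1]].
Insert 2: appended to row 1. P = [[1, 2]], Q = [[1, 2]].
Insert 4: appended to row 1. P = [[1, 2, 4]], Q = [[1, 2, 3]].
Insert 3: 3 bumps 4 from row 1; 4 starts row 2. P = [[1, 2, 3], [4]], Q = [[1, 2, 3], [4]].
Insert 5: appended to row 1. P = [[1, 2, 3, 5], [4]], Q = [[1, 2, 3, 5], [4]].

So P = [[1, 2, 3, 5], [4]], Q = [[1, 2, 3, 5], [4]].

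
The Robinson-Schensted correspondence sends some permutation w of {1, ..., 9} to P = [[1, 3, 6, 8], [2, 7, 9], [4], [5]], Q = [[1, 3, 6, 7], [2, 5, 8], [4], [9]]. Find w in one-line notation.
5 4 7 2 3 6 9 8 1

Reverse the RSK construction: for i from n down to 1, find the cell of Q containing i, remove the entry at that cell from P, and reverse-bump it up through P; the value ejected from row 1 is w(i).

Step i=9: Q has 9 at row 4, column 1; remove 5 from row 4 of P and reverse-bump: 5 enters row 3 and ejects 4; 4 enters row 2 and ejects 2; 2 enters row 1 and ejects 1. So w(9) = 1. P is now [[2, 3, 6, 8], [4, 7, 9], [5]].
Step i=8: Q has 8 at row 2, column 3; remove 9 from row 2 of P and reverse-bump: 9 enters row 1 and ejects 8. So w(8) = 8. P is now [[2, 3, 6, 9], [4, 7], [5]].
Step i=7: Q has 7 at row 1, column 4; remove that cell from P, ejecting 9. So w(7) = 9. P is now [[2, 3, 6], [4, 7], [5]].
Step i=6: Q has 6 at row 1, column 3; remove that cell from P, ejecting 6. So w(6) = 6. P is now [[2, 3], [4, 7], [5]].
Step i=5: Q has 5 at row 2, column 2; remove 7 from row 2 of P and reverse-bump: 7 enters row 1 and ejects 3. So w(5) = 3. P is now [[2, 7], [4], [5]].
Step i=4: Q has 4 at row 3, column 1; remove 5 from row 3 of P and reverse-bump: 5 enters row 2 and ejects 4; 4 enters row 1 and ejects 2. So w(4) = 2. P is now [[4, 7], [5]].
Step i=3: Q has 3 at row 1, column 2; remove that cell from P, ejecting 7. So w(3) = 7. P is now [[4], [5]].
Step i=2: Q has 2 at row 2, column 1; remove 5 from row 2 of P and reverse-bump: 5 enters row 1 and ejects 4. So w(2) = 4. P is now [[5]].
Step i=1: Q has 1 at row 1, column 1; remove that cell from P, ejecting 5. So w(1) = 5. P is now [].

So w = 5 4 7 2 3 6 9 8 1.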